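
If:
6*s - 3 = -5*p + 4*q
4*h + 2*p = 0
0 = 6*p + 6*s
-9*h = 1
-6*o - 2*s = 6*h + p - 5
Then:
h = -1/9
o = 53/54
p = 2/9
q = -29/36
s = -2/9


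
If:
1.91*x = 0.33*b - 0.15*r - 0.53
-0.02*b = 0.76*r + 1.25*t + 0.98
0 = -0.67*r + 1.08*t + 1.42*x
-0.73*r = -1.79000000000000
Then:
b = 20.90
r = 2.45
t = -2.61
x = 3.14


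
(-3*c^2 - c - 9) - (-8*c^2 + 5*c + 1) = 5*c^2 - 6*c - 10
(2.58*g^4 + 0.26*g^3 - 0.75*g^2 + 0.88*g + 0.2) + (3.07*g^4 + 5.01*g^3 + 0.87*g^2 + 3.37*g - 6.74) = 5.65*g^4 + 5.27*g^3 + 0.12*g^2 + 4.25*g - 6.54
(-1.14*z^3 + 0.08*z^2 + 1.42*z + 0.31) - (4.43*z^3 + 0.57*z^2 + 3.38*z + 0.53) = -5.57*z^3 - 0.49*z^2 - 1.96*z - 0.22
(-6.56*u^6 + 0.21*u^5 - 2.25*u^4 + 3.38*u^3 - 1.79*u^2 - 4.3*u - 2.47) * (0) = 0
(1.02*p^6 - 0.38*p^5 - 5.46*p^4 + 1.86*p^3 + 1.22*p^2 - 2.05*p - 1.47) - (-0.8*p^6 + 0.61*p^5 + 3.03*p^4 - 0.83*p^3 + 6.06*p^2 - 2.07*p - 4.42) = 1.82*p^6 - 0.99*p^5 - 8.49*p^4 + 2.69*p^3 - 4.84*p^2 + 0.02*p + 2.95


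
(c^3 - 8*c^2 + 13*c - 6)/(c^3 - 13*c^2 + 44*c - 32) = (c^2 - 7*c + 6)/(c^2 - 12*c + 32)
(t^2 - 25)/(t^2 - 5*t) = (t + 5)/t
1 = 1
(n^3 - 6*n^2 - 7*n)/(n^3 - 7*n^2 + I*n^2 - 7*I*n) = (n + 1)/(n + I)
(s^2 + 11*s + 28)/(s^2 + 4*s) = (s + 7)/s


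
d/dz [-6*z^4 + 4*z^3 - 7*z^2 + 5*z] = -24*z^3 + 12*z^2 - 14*z + 5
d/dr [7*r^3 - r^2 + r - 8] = 21*r^2 - 2*r + 1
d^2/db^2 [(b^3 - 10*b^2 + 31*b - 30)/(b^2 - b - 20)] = 84/(b^3 + 12*b^2 + 48*b + 64)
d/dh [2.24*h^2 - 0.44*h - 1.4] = 4.48*h - 0.44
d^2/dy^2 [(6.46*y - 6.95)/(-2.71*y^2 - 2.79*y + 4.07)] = (-(5.42*y + 2.79)*(6.46*y - 6.95)*(10.84*y + 5.58) + (105.0396*y - 1.6222)*(2.71*y^2 + 2.79*y - 4.07))/(2.71*y^2 + 2.79*y - 4.07)^3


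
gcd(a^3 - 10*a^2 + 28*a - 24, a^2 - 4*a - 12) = a - 6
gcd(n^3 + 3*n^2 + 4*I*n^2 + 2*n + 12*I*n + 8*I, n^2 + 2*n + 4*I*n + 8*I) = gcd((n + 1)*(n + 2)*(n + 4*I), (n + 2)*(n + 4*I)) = n^2 + n*(2 + 4*I) + 8*I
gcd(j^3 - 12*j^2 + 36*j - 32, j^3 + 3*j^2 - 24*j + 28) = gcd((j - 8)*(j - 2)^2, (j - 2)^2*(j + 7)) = j^2 - 4*j + 4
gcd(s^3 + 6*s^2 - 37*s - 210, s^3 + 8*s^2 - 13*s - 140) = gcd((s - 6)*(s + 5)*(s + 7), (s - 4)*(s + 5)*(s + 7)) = s^2 + 12*s + 35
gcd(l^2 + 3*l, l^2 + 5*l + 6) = l + 3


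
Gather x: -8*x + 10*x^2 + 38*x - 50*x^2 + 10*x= -40*x^2 + 40*x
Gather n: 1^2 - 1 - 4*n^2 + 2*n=-4*n^2 + 2*n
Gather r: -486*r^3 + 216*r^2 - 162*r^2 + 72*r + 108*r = -486*r^3 + 54*r^2 + 180*r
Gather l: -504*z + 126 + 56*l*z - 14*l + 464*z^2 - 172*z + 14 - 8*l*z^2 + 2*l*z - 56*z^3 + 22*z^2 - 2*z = l*(-8*z^2 + 58*z - 14) - 56*z^3 + 486*z^2 - 678*z + 140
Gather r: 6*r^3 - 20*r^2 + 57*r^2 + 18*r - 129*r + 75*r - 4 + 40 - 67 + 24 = 6*r^3 + 37*r^2 - 36*r - 7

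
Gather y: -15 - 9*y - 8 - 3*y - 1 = -12*y - 24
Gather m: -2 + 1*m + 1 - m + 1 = 0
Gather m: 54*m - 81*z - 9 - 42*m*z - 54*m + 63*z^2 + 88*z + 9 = -42*m*z + 63*z^2 + 7*z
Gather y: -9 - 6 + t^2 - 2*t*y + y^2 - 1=t^2 - 2*t*y + y^2 - 16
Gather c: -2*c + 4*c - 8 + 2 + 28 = 2*c + 22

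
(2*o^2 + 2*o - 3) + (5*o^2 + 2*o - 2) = 7*o^2 + 4*o - 5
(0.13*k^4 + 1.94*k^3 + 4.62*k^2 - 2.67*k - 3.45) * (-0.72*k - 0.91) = -0.0936*k^5 - 1.5151*k^4 - 5.0918*k^3 - 2.2818*k^2 + 4.9137*k + 3.1395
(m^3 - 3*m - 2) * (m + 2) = m^4 + 2*m^3 - 3*m^2 - 8*m - 4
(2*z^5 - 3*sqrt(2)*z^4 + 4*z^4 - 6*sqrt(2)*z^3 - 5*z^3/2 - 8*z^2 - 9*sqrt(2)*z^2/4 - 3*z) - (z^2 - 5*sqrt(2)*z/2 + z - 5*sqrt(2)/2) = 2*z^5 - 3*sqrt(2)*z^4 + 4*z^4 - 6*sqrt(2)*z^3 - 5*z^3/2 - 9*z^2 - 9*sqrt(2)*z^2/4 - 4*z + 5*sqrt(2)*z/2 + 5*sqrt(2)/2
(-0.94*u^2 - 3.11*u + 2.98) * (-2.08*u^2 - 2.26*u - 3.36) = 1.9552*u^4 + 8.5932*u^3 + 3.9886*u^2 + 3.7148*u - 10.0128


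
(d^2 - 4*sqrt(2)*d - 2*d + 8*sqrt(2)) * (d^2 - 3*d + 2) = d^4 - 4*sqrt(2)*d^3 - 5*d^3 + 8*d^2 + 20*sqrt(2)*d^2 - 32*sqrt(2)*d - 4*d + 16*sqrt(2)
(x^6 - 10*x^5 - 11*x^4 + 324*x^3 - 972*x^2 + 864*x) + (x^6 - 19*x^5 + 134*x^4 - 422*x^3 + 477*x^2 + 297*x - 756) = 2*x^6 - 29*x^5 + 123*x^4 - 98*x^3 - 495*x^2 + 1161*x - 756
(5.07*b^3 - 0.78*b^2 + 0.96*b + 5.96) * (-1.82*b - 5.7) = -9.2274*b^4 - 27.4794*b^3 + 2.6988*b^2 - 16.3192*b - 33.972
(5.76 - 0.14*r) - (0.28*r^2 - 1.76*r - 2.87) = -0.28*r^2 + 1.62*r + 8.63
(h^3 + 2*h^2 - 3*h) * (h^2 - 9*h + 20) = h^5 - 7*h^4 - h^3 + 67*h^2 - 60*h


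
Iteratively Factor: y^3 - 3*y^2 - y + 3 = (y - 1)*(y^2 - 2*y - 3) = (y - 3)*(y - 1)*(y + 1)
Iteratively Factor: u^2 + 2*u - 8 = (u + 4)*(u - 2)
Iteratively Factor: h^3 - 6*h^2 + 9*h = (h - 3)*(h^2 - 3*h) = (h - 3)^2*(h)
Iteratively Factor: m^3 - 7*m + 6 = (m + 3)*(m^2 - 3*m + 2) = (m - 2)*(m + 3)*(m - 1)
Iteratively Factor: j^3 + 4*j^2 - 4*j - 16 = (j + 2)*(j^2 + 2*j - 8) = (j + 2)*(j + 4)*(j - 2)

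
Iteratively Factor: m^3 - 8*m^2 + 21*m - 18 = (m - 3)*(m^2 - 5*m + 6) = (m - 3)^2*(m - 2)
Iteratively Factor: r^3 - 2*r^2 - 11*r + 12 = (r - 4)*(r^2 + 2*r - 3) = (r - 4)*(r + 3)*(r - 1)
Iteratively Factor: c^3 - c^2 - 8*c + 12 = (c + 3)*(c^2 - 4*c + 4) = (c - 2)*(c + 3)*(c - 2)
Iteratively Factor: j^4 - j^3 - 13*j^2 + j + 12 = (j - 4)*(j^3 + 3*j^2 - j - 3) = (j - 4)*(j + 3)*(j^2 - 1) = (j - 4)*(j - 1)*(j + 3)*(j + 1)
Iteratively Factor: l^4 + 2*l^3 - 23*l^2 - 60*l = (l + 4)*(l^3 - 2*l^2 - 15*l) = l*(l + 4)*(l^2 - 2*l - 15) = l*(l + 3)*(l + 4)*(l - 5)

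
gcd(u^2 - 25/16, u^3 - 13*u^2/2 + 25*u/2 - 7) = 1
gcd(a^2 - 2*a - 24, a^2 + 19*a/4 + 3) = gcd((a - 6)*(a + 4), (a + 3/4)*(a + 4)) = a + 4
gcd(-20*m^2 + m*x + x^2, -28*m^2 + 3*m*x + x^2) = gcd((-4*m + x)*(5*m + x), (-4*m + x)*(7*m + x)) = -4*m + x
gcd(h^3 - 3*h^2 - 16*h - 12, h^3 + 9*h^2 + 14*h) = h + 2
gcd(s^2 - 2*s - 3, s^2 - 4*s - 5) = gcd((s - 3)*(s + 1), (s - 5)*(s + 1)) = s + 1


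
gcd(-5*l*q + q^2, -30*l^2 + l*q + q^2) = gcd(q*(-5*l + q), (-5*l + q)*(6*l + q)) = -5*l + q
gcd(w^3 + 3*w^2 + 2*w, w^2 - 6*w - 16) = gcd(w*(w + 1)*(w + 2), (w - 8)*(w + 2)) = w + 2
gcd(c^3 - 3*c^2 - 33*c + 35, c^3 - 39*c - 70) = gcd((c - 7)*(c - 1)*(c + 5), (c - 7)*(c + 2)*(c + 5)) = c^2 - 2*c - 35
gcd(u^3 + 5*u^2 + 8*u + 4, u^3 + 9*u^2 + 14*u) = u + 2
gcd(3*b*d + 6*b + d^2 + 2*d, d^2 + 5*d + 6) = d + 2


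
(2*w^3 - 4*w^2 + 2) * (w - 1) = 2*w^4 - 6*w^3 + 4*w^2 + 2*w - 2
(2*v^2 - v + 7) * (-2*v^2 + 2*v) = -4*v^4 + 6*v^3 - 16*v^2 + 14*v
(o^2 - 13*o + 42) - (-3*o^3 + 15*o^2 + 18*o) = 3*o^3 - 14*o^2 - 31*o + 42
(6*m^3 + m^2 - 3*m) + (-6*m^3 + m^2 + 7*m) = 2*m^2 + 4*m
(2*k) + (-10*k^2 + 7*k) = -10*k^2 + 9*k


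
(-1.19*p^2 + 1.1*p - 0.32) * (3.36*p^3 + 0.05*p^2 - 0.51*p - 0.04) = -3.9984*p^5 + 3.6365*p^4 - 0.4133*p^3 - 0.5294*p^2 + 0.1192*p + 0.0128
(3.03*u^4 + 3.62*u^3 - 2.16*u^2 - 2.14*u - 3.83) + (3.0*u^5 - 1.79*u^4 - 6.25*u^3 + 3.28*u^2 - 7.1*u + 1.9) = 3.0*u^5 + 1.24*u^4 - 2.63*u^3 + 1.12*u^2 - 9.24*u - 1.93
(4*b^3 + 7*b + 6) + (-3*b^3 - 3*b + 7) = b^3 + 4*b + 13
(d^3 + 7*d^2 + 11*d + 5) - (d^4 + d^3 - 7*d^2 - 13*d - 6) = -d^4 + 14*d^2 + 24*d + 11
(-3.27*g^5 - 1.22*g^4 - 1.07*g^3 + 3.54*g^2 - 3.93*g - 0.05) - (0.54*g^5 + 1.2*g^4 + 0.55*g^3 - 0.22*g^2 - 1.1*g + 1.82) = -3.81*g^5 - 2.42*g^4 - 1.62*g^3 + 3.76*g^2 - 2.83*g - 1.87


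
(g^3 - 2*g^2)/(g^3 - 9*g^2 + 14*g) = g/(g - 7)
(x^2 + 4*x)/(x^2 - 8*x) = (x + 4)/(x - 8)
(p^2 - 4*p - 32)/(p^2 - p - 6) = (-p^2 + 4*p + 32)/(-p^2 + p + 6)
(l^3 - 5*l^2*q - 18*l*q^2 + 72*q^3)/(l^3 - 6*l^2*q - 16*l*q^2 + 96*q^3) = (-l + 3*q)/(-l + 4*q)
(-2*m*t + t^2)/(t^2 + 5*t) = (-2*m + t)/(t + 5)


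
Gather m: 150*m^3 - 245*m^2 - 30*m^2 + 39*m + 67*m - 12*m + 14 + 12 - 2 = 150*m^3 - 275*m^2 + 94*m + 24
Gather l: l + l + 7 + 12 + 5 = 2*l + 24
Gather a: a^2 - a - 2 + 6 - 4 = a^2 - a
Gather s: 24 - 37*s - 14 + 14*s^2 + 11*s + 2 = 14*s^2 - 26*s + 12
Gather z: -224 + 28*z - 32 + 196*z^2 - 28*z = 196*z^2 - 256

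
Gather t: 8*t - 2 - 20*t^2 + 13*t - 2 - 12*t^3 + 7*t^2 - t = -12*t^3 - 13*t^2 + 20*t - 4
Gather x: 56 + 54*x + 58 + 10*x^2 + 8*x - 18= 10*x^2 + 62*x + 96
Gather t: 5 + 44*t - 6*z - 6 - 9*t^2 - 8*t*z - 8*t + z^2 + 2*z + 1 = -9*t^2 + t*(36 - 8*z) + z^2 - 4*z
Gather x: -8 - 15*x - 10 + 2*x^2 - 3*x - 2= 2*x^2 - 18*x - 20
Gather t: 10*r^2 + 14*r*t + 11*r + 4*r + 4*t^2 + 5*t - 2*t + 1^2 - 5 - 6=10*r^2 + 15*r + 4*t^2 + t*(14*r + 3) - 10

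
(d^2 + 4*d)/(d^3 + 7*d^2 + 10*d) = (d + 4)/(d^2 + 7*d + 10)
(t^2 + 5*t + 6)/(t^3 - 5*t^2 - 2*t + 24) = (t + 3)/(t^2 - 7*t + 12)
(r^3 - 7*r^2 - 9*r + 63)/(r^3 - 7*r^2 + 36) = (r^2 - 4*r - 21)/(r^2 - 4*r - 12)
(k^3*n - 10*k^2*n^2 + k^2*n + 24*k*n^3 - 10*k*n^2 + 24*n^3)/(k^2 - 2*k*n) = n*(k^3 - 10*k^2*n + k^2 + 24*k*n^2 - 10*k*n + 24*n^2)/(k*(k - 2*n))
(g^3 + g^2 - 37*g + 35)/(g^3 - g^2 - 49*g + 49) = (g - 5)/(g - 7)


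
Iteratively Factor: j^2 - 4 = (j - 2)*(j + 2)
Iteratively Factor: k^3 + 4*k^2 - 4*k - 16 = (k + 2)*(k^2 + 2*k - 8) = (k - 2)*(k + 2)*(k + 4)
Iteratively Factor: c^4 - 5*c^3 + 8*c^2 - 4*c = (c - 1)*(c^3 - 4*c^2 + 4*c) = c*(c - 1)*(c^2 - 4*c + 4) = c*(c - 2)*(c - 1)*(c - 2)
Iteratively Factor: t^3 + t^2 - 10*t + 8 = (t + 4)*(t^2 - 3*t + 2) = (t - 1)*(t + 4)*(t - 2)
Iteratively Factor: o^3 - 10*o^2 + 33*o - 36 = (o - 4)*(o^2 - 6*o + 9) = (o - 4)*(o - 3)*(o - 3)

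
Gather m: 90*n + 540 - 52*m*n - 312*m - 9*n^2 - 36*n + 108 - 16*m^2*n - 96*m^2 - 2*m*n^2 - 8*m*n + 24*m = m^2*(-16*n - 96) + m*(-2*n^2 - 60*n - 288) - 9*n^2 + 54*n + 648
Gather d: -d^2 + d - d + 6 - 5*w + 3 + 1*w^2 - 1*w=-d^2 + w^2 - 6*w + 9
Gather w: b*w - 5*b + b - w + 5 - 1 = -4*b + w*(b - 1) + 4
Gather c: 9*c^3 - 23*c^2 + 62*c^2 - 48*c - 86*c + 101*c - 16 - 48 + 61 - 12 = 9*c^3 + 39*c^2 - 33*c - 15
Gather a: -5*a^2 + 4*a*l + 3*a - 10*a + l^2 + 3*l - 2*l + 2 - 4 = -5*a^2 + a*(4*l - 7) + l^2 + l - 2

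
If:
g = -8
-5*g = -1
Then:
No Solution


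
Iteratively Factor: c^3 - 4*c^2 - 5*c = (c)*(c^2 - 4*c - 5) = c*(c + 1)*(c - 5)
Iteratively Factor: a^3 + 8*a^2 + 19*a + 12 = (a + 3)*(a^2 + 5*a + 4) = (a + 1)*(a + 3)*(a + 4)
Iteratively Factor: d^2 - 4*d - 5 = (d + 1)*(d - 5)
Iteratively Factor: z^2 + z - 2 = (z - 1)*(z + 2)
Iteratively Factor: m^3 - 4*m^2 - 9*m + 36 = (m - 3)*(m^2 - m - 12) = (m - 4)*(m - 3)*(m + 3)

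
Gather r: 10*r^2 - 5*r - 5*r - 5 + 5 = 10*r^2 - 10*r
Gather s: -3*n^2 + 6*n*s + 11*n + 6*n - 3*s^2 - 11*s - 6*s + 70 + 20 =-3*n^2 + 17*n - 3*s^2 + s*(6*n - 17) + 90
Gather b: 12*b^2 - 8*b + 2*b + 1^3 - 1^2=12*b^2 - 6*b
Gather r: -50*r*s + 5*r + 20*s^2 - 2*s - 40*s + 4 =r*(5 - 50*s) + 20*s^2 - 42*s + 4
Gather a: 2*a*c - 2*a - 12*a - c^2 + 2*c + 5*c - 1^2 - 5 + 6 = a*(2*c - 14) - c^2 + 7*c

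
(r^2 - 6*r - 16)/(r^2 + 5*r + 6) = (r - 8)/(r + 3)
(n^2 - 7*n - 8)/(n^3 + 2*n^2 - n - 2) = (n - 8)/(n^2 + n - 2)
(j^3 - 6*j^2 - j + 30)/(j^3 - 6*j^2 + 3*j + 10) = (j^2 - j - 6)/(j^2 - j - 2)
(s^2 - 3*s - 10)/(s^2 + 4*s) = (s^2 - 3*s - 10)/(s*(s + 4))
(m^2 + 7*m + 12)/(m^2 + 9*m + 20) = (m + 3)/(m + 5)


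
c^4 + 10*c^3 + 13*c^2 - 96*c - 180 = (c - 3)*(c + 2)*(c + 5)*(c + 6)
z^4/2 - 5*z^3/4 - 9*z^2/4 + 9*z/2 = z*(z/2 + 1)*(z - 3)*(z - 3/2)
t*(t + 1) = t^2 + t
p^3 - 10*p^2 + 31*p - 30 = (p - 5)*(p - 3)*(p - 2)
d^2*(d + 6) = d^3 + 6*d^2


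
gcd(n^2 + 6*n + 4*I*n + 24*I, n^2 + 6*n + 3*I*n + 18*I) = n + 6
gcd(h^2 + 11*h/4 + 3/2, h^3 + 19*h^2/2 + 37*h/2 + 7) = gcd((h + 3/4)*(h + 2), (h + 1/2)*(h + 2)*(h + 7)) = h + 2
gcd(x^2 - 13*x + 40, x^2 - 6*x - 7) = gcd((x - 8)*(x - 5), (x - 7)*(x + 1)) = 1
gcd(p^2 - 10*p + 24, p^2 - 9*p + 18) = p - 6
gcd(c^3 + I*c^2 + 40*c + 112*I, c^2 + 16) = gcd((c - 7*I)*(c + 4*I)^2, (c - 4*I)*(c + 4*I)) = c + 4*I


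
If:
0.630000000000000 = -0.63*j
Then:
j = -1.00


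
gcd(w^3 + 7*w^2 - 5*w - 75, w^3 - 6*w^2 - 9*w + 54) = w - 3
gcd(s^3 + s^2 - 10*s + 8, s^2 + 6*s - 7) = s - 1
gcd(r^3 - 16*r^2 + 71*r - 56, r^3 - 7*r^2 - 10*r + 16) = r^2 - 9*r + 8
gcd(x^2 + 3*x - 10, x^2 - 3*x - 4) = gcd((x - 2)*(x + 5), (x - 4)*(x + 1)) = 1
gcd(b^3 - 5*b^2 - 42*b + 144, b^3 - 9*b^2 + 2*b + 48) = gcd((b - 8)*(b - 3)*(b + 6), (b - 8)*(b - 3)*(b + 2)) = b^2 - 11*b + 24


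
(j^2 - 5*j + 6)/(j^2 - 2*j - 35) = (-j^2 + 5*j - 6)/(-j^2 + 2*j + 35)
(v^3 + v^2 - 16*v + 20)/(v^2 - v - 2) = (v^2 + 3*v - 10)/(v + 1)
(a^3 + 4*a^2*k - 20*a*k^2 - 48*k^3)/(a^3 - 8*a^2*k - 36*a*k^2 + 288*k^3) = (a^2 - 2*a*k - 8*k^2)/(a^2 - 14*a*k + 48*k^2)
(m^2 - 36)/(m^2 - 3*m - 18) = (m + 6)/(m + 3)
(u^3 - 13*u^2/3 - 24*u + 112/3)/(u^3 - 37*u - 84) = (u - 4/3)/(u + 3)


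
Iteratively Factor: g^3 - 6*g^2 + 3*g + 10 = (g - 2)*(g^2 - 4*g - 5) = (g - 2)*(g + 1)*(g - 5)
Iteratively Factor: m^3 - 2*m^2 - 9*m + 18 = (m + 3)*(m^2 - 5*m + 6) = (m - 2)*(m + 3)*(m - 3)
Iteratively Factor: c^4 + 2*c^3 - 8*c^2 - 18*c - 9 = (c + 1)*(c^3 + c^2 - 9*c - 9) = (c - 3)*(c + 1)*(c^2 + 4*c + 3) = (c - 3)*(c + 1)^2*(c + 3)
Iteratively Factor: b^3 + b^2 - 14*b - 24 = (b + 3)*(b^2 - 2*b - 8) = (b - 4)*(b + 3)*(b + 2)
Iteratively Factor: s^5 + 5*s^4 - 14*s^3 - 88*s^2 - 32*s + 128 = (s + 4)*(s^4 + s^3 - 18*s^2 - 16*s + 32) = (s + 2)*(s + 4)*(s^3 - s^2 - 16*s + 16) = (s + 2)*(s + 4)^2*(s^2 - 5*s + 4) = (s - 1)*(s + 2)*(s + 4)^2*(s - 4)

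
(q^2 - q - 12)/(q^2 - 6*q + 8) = (q + 3)/(q - 2)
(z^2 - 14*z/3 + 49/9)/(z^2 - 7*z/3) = (z - 7/3)/z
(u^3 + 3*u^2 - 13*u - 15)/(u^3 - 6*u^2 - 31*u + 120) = (u + 1)/(u - 8)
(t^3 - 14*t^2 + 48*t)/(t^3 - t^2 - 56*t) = (t - 6)/(t + 7)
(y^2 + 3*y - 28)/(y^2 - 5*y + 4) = (y + 7)/(y - 1)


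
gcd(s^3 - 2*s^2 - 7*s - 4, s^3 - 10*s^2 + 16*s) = 1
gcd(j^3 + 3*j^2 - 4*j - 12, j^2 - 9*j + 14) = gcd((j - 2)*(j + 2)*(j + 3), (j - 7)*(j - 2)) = j - 2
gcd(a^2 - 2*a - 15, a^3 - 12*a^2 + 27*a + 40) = a - 5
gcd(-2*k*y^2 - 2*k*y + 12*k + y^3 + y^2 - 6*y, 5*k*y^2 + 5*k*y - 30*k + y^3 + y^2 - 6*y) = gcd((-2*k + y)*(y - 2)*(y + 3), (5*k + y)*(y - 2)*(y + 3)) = y^2 + y - 6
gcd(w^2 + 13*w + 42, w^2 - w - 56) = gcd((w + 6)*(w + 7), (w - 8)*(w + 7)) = w + 7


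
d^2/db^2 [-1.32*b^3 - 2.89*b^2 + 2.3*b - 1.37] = -7.92*b - 5.78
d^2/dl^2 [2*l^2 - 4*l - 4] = 4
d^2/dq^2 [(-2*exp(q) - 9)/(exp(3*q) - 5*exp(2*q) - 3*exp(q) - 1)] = (-8*exp(6*q) - 51*exp(5*q) + 421*exp(4*q) - 842*exp(3*q) - 426*exp(2*q) + 105*exp(q) + 25)*exp(q)/(exp(9*q) - 15*exp(8*q) + 66*exp(7*q) - 38*exp(6*q) - 168*exp(5*q) - 192*exp(4*q) - 114*exp(3*q) - 42*exp(2*q) - 9*exp(q) - 1)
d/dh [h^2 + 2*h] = 2*h + 2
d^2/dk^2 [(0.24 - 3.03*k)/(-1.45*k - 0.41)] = (1.77635683940025e-15*k - 4.61187)/(1.45*k + 0.41)^3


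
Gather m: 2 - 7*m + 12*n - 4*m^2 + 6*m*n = -4*m^2 + m*(6*n - 7) + 12*n + 2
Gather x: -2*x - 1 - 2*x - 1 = -4*x - 2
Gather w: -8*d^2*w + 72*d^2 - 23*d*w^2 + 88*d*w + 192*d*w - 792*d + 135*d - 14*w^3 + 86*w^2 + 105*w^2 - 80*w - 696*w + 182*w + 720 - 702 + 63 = 72*d^2 - 657*d - 14*w^3 + w^2*(191 - 23*d) + w*(-8*d^2 + 280*d - 594) + 81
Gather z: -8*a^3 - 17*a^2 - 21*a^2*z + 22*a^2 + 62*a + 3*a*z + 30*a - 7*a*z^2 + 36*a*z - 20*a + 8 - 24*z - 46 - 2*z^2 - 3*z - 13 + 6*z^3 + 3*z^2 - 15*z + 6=-8*a^3 + 5*a^2 + 72*a + 6*z^3 + z^2*(1 - 7*a) + z*(-21*a^2 + 39*a - 42) - 45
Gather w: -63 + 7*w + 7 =7*w - 56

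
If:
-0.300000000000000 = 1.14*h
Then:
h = -0.26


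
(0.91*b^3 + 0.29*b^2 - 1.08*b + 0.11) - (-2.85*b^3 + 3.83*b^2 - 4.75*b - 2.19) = 3.76*b^3 - 3.54*b^2 + 3.67*b + 2.3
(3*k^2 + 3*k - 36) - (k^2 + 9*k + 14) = 2*k^2 - 6*k - 50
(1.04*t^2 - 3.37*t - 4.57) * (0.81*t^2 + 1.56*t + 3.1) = 0.8424*t^4 - 1.1073*t^3 - 5.7349*t^2 - 17.5762*t - 14.167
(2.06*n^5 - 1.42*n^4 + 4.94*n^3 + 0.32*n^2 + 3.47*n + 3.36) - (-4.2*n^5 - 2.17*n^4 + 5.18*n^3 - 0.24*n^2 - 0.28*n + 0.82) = 6.26*n^5 + 0.75*n^4 - 0.239999999999999*n^3 + 0.56*n^2 + 3.75*n + 2.54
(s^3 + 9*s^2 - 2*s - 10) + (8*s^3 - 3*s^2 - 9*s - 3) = 9*s^3 + 6*s^2 - 11*s - 13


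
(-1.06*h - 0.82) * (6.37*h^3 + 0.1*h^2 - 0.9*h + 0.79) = -6.7522*h^4 - 5.3294*h^3 + 0.872*h^2 - 0.0994*h - 0.6478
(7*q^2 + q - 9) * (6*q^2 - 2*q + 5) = 42*q^4 - 8*q^3 - 21*q^2 + 23*q - 45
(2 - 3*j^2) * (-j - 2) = 3*j^3 + 6*j^2 - 2*j - 4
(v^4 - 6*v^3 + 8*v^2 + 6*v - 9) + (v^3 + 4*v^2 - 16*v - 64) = v^4 - 5*v^3 + 12*v^2 - 10*v - 73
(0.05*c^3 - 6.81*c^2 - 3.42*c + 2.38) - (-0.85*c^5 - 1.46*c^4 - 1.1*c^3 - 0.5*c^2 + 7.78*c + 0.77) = 0.85*c^5 + 1.46*c^4 + 1.15*c^3 - 6.31*c^2 - 11.2*c + 1.61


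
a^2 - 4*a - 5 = (a - 5)*(a + 1)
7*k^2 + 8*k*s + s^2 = (k + s)*(7*k + s)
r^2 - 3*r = r*(r - 3)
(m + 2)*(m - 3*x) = m^2 - 3*m*x + 2*m - 6*x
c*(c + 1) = c^2 + c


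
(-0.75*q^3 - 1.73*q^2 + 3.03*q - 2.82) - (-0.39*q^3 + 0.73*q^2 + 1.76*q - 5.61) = -0.36*q^3 - 2.46*q^2 + 1.27*q + 2.79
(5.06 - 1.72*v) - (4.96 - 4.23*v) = 2.51*v + 0.0999999999999996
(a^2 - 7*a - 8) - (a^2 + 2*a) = -9*a - 8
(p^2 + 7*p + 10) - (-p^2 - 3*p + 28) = 2*p^2 + 10*p - 18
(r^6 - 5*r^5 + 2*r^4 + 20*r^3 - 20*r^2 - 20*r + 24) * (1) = r^6 - 5*r^5 + 2*r^4 + 20*r^3 - 20*r^2 - 20*r + 24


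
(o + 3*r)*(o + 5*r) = o^2 + 8*o*r + 15*r^2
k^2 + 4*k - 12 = (k - 2)*(k + 6)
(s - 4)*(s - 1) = s^2 - 5*s + 4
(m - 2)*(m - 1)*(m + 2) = m^3 - m^2 - 4*m + 4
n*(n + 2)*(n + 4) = n^3 + 6*n^2 + 8*n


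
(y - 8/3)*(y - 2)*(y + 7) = y^3 + 7*y^2/3 - 82*y/3 + 112/3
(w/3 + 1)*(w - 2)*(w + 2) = w^3/3 + w^2 - 4*w/3 - 4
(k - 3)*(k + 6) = k^2 + 3*k - 18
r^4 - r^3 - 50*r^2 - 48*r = r*(r - 8)*(r + 1)*(r + 6)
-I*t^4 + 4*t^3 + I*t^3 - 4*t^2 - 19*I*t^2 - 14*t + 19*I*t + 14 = (t - 2*I)*(t - I)*(t + 7*I)*(-I*t + I)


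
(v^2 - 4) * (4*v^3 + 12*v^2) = 4*v^5 + 12*v^4 - 16*v^3 - 48*v^2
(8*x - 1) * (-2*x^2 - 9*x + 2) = -16*x^3 - 70*x^2 + 25*x - 2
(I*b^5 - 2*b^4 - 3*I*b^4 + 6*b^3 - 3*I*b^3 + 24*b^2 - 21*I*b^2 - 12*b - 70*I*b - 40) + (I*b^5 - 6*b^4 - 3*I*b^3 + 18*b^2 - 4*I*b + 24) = 2*I*b^5 - 8*b^4 - 3*I*b^4 + 6*b^3 - 6*I*b^3 + 42*b^2 - 21*I*b^2 - 12*b - 74*I*b - 16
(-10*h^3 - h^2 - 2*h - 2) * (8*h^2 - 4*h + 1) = -80*h^5 + 32*h^4 - 22*h^3 - 9*h^2 + 6*h - 2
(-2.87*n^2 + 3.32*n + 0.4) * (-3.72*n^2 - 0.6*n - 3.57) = 10.6764*n^4 - 10.6284*n^3 + 6.7659*n^2 - 12.0924*n - 1.428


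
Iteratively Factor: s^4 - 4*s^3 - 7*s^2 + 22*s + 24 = (s + 2)*(s^3 - 6*s^2 + 5*s + 12) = (s + 1)*(s + 2)*(s^2 - 7*s + 12) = (s - 4)*(s + 1)*(s + 2)*(s - 3)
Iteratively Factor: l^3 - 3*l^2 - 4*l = (l)*(l^2 - 3*l - 4) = l*(l - 4)*(l + 1)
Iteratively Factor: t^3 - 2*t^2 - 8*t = (t + 2)*(t^2 - 4*t) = (t - 4)*(t + 2)*(t)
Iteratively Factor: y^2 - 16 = (y + 4)*(y - 4)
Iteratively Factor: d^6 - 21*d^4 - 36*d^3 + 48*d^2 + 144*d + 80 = (d + 1)*(d^5 - d^4 - 20*d^3 - 16*d^2 + 64*d + 80) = (d - 2)*(d + 1)*(d^4 + d^3 - 18*d^2 - 52*d - 40) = (d - 2)*(d + 1)*(d + 2)*(d^3 - d^2 - 16*d - 20) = (d - 2)*(d + 1)*(d + 2)^2*(d^2 - 3*d - 10) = (d - 5)*(d - 2)*(d + 1)*(d + 2)^2*(d + 2)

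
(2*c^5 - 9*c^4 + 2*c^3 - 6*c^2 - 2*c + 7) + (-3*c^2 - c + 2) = 2*c^5 - 9*c^4 + 2*c^3 - 9*c^2 - 3*c + 9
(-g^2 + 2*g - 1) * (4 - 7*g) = 7*g^3 - 18*g^2 + 15*g - 4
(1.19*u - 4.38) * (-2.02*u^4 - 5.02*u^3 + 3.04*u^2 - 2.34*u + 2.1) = -2.4038*u^5 + 2.8738*u^4 + 25.6052*u^3 - 16.0998*u^2 + 12.7482*u - 9.198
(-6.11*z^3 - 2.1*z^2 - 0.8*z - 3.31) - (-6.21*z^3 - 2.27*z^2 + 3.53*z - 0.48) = 0.0999999999999996*z^3 + 0.17*z^2 - 4.33*z - 2.83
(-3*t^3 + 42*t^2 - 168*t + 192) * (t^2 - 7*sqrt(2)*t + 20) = -3*t^5 + 21*sqrt(2)*t^4 + 42*t^4 - 294*sqrt(2)*t^3 - 228*t^3 + 1032*t^2 + 1176*sqrt(2)*t^2 - 3360*t - 1344*sqrt(2)*t + 3840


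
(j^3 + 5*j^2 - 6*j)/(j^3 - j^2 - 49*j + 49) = j*(j + 6)/(j^2 - 49)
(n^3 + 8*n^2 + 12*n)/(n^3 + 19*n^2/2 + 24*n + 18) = 2*n/(2*n + 3)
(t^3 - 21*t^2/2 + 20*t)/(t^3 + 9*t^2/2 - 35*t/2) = (t - 8)/(t + 7)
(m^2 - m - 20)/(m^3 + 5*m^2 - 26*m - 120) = 1/(m + 6)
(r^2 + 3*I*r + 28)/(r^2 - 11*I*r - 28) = (r + 7*I)/(r - 7*I)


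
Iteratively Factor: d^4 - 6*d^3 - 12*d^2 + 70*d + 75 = (d + 3)*(d^3 - 9*d^2 + 15*d + 25) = (d + 1)*(d + 3)*(d^2 - 10*d + 25) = (d - 5)*(d + 1)*(d + 3)*(d - 5)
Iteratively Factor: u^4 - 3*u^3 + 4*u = (u)*(u^3 - 3*u^2 + 4) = u*(u - 2)*(u^2 - u - 2) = u*(u - 2)^2*(u + 1)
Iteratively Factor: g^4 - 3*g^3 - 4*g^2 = (g)*(g^3 - 3*g^2 - 4*g) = g*(g - 4)*(g^2 + g) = g^2*(g - 4)*(g + 1)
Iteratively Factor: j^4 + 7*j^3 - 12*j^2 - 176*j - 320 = (j + 4)*(j^3 + 3*j^2 - 24*j - 80) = (j - 5)*(j + 4)*(j^2 + 8*j + 16) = (j - 5)*(j + 4)^2*(j + 4)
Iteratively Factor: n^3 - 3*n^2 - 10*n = (n)*(n^2 - 3*n - 10) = n*(n + 2)*(n - 5)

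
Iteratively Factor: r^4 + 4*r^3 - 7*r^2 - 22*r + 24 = (r - 2)*(r^3 + 6*r^2 + 5*r - 12) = (r - 2)*(r - 1)*(r^2 + 7*r + 12) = (r - 2)*(r - 1)*(r + 3)*(r + 4)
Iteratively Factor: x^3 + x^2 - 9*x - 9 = (x + 3)*(x^2 - 2*x - 3) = (x - 3)*(x + 3)*(x + 1)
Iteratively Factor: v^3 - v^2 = (v)*(v^2 - v) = v^2*(v - 1)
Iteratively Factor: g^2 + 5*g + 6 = (g + 3)*(g + 2)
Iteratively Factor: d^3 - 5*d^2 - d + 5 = (d + 1)*(d^2 - 6*d + 5) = (d - 1)*(d + 1)*(d - 5)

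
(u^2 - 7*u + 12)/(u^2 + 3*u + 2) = (u^2 - 7*u + 12)/(u^2 + 3*u + 2)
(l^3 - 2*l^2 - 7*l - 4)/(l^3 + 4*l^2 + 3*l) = (l^2 - 3*l - 4)/(l*(l + 3))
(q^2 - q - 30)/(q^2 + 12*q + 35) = (q - 6)/(q + 7)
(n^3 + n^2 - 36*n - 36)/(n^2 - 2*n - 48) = (n^2 - 5*n - 6)/(n - 8)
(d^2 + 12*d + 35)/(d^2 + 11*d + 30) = (d + 7)/(d + 6)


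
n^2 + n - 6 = (n - 2)*(n + 3)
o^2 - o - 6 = (o - 3)*(o + 2)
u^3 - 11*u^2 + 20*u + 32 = (u - 8)*(u - 4)*(u + 1)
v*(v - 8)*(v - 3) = v^3 - 11*v^2 + 24*v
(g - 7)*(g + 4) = g^2 - 3*g - 28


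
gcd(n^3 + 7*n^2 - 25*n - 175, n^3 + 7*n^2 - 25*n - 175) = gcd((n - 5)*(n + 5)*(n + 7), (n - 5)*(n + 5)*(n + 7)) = n^3 + 7*n^2 - 25*n - 175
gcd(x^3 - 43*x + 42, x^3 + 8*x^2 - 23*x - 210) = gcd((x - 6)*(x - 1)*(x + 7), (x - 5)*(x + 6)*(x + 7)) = x + 7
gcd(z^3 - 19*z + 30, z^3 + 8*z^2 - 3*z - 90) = z^2 + 2*z - 15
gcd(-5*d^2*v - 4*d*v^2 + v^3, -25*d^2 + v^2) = -5*d + v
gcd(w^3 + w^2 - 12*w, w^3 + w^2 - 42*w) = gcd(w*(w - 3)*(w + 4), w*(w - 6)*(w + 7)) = w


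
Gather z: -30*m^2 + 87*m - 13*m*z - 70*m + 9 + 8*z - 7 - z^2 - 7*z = -30*m^2 + 17*m - z^2 + z*(1 - 13*m) + 2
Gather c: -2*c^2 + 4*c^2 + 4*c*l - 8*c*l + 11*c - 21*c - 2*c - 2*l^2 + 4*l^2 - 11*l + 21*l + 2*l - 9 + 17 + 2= 2*c^2 + c*(-4*l - 12) + 2*l^2 + 12*l + 10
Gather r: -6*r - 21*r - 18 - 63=-27*r - 81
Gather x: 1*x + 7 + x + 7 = 2*x + 14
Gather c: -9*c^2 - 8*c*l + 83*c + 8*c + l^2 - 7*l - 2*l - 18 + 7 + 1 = -9*c^2 + c*(91 - 8*l) + l^2 - 9*l - 10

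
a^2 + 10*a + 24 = (a + 4)*(a + 6)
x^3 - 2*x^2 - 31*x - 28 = (x - 7)*(x + 1)*(x + 4)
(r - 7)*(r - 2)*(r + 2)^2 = r^4 - 5*r^3 - 18*r^2 + 20*r + 56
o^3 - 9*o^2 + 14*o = o*(o - 7)*(o - 2)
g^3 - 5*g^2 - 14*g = g*(g - 7)*(g + 2)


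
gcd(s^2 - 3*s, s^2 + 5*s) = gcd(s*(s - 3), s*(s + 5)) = s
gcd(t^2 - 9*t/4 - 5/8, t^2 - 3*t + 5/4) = t - 5/2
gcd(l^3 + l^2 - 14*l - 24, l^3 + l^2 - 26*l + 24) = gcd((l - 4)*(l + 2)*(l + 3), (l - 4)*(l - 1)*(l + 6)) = l - 4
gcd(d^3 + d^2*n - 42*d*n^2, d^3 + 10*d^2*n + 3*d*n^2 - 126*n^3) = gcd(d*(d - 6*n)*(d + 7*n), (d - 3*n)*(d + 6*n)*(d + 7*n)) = d + 7*n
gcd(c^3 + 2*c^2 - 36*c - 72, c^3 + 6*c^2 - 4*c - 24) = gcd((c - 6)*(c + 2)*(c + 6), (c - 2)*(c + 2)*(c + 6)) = c^2 + 8*c + 12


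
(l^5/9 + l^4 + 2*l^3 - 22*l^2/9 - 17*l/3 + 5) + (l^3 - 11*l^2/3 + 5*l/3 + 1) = l^5/9 + l^4 + 3*l^3 - 55*l^2/9 - 4*l + 6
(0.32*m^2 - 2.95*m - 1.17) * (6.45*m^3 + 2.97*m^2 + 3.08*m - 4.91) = 2.064*m^5 - 18.0771*m^4 - 15.3224*m^3 - 14.1321*m^2 + 10.8809*m + 5.7447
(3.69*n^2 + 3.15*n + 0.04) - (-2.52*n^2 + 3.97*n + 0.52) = 6.21*n^2 - 0.82*n - 0.48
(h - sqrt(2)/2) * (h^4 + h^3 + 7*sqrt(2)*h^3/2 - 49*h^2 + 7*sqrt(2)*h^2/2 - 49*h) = h^5 + h^4 + 3*sqrt(2)*h^4 - 105*h^3/2 + 3*sqrt(2)*h^3 - 105*h^2/2 + 49*sqrt(2)*h^2/2 + 49*sqrt(2)*h/2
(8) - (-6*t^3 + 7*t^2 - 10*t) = 6*t^3 - 7*t^2 + 10*t + 8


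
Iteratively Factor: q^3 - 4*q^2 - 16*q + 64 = (q - 4)*(q^2 - 16) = (q - 4)^2*(q + 4)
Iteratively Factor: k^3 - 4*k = (k)*(k^2 - 4) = k*(k + 2)*(k - 2)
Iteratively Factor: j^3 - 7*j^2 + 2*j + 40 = (j + 2)*(j^2 - 9*j + 20) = (j - 5)*(j + 2)*(j - 4)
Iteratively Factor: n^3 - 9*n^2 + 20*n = (n - 5)*(n^2 - 4*n) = (n - 5)*(n - 4)*(n)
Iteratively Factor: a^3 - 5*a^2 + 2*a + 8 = (a - 4)*(a^2 - a - 2) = (a - 4)*(a + 1)*(a - 2)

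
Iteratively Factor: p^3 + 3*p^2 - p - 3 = (p + 3)*(p^2 - 1) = (p + 1)*(p + 3)*(p - 1)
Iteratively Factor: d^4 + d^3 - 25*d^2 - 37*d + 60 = (d + 4)*(d^3 - 3*d^2 - 13*d + 15) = (d + 3)*(d + 4)*(d^2 - 6*d + 5) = (d - 1)*(d + 3)*(d + 4)*(d - 5)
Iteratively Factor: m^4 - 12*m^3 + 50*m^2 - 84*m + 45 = (m - 1)*(m^3 - 11*m^2 + 39*m - 45) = (m - 5)*(m - 1)*(m^2 - 6*m + 9) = (m - 5)*(m - 3)*(m - 1)*(m - 3)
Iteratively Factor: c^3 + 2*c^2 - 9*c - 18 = (c - 3)*(c^2 + 5*c + 6) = (c - 3)*(c + 2)*(c + 3)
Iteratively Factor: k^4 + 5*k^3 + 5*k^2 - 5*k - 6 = (k + 2)*(k^3 + 3*k^2 - k - 3) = (k - 1)*(k + 2)*(k^2 + 4*k + 3) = (k - 1)*(k + 1)*(k + 2)*(k + 3)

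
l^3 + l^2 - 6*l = l*(l - 2)*(l + 3)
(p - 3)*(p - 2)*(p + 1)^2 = p^4 - 3*p^3 - 3*p^2 + 7*p + 6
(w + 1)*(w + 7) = w^2 + 8*w + 7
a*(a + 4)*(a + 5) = a^3 + 9*a^2 + 20*a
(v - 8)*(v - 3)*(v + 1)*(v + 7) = v^4 - 3*v^3 - 57*v^2 + 115*v + 168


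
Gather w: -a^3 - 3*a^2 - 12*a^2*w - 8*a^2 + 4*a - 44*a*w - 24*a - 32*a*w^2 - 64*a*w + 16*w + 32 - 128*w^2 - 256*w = -a^3 - 11*a^2 - 20*a + w^2*(-32*a - 128) + w*(-12*a^2 - 108*a - 240) + 32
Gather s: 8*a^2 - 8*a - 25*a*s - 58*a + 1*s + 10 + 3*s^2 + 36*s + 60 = 8*a^2 - 66*a + 3*s^2 + s*(37 - 25*a) + 70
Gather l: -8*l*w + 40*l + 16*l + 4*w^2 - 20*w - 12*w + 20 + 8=l*(56 - 8*w) + 4*w^2 - 32*w + 28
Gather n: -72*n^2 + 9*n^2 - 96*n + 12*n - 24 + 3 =-63*n^2 - 84*n - 21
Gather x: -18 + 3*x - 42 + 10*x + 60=13*x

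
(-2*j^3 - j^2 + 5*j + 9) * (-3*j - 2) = 6*j^4 + 7*j^3 - 13*j^2 - 37*j - 18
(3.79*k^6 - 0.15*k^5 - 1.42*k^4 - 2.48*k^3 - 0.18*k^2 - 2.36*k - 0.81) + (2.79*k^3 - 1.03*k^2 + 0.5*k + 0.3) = 3.79*k^6 - 0.15*k^5 - 1.42*k^4 + 0.31*k^3 - 1.21*k^2 - 1.86*k - 0.51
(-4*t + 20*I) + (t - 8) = -3*t - 8 + 20*I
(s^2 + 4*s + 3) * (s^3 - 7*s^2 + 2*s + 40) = s^5 - 3*s^4 - 23*s^3 + 27*s^2 + 166*s + 120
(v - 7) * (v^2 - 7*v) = v^3 - 14*v^2 + 49*v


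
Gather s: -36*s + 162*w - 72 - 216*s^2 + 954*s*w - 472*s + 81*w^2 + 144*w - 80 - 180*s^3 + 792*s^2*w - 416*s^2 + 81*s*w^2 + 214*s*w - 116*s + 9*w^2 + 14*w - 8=-180*s^3 + s^2*(792*w - 632) + s*(81*w^2 + 1168*w - 624) + 90*w^2 + 320*w - 160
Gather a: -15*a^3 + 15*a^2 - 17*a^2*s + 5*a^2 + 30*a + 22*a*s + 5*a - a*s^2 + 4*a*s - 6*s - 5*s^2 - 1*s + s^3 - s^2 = -15*a^3 + a^2*(20 - 17*s) + a*(-s^2 + 26*s + 35) + s^3 - 6*s^2 - 7*s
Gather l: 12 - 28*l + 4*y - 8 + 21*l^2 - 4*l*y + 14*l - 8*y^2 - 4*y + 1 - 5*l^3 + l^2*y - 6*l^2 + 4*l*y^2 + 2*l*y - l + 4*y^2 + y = -5*l^3 + l^2*(y + 15) + l*(4*y^2 - 2*y - 15) - 4*y^2 + y + 5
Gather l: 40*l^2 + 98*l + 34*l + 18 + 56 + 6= 40*l^2 + 132*l + 80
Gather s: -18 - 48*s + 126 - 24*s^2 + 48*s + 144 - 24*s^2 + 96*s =-48*s^2 + 96*s + 252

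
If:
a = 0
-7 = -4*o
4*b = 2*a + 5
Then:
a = 0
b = 5/4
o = 7/4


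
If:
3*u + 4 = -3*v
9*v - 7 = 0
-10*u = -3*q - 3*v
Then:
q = -211/27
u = -19/9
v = 7/9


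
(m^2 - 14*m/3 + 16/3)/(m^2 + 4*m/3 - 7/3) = (3*m^2 - 14*m + 16)/(3*m^2 + 4*m - 7)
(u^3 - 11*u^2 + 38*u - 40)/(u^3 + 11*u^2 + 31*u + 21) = (u^3 - 11*u^2 + 38*u - 40)/(u^3 + 11*u^2 + 31*u + 21)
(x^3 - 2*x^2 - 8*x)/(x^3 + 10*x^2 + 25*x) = (x^2 - 2*x - 8)/(x^2 + 10*x + 25)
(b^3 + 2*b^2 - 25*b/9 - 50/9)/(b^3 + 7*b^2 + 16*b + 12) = (b^2 - 25/9)/(b^2 + 5*b + 6)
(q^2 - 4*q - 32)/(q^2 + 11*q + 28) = (q - 8)/(q + 7)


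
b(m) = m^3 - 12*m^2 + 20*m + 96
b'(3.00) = -25.00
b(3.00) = 75.00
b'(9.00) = 47.00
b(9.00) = 33.00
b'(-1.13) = 50.95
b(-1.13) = 56.63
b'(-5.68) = 253.11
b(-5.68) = -588.00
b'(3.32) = -26.61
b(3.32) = 66.73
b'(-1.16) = 51.88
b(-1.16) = 55.09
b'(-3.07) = 121.95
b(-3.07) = -107.43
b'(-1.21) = 53.43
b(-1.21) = 52.46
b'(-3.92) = 160.18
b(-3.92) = -227.03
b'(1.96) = -15.52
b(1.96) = 96.63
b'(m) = 3*m^2 - 24*m + 20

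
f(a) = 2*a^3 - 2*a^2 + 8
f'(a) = 6*a^2 - 4*a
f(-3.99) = -150.88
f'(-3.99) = 111.48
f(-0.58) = 6.94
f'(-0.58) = 4.34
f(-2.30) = -26.91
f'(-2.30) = 40.94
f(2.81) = 36.58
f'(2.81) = 36.14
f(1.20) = 8.58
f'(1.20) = 3.84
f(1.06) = 8.13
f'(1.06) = 2.50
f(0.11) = 7.98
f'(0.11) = -0.37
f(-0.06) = 7.99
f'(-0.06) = 0.26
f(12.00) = 3176.00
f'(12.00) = 816.00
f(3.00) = 44.00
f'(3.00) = 42.00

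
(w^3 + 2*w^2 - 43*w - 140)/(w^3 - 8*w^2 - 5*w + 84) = (w^2 + 9*w + 20)/(w^2 - w - 12)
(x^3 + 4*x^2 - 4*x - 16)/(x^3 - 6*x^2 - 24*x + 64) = (x + 2)/(x - 8)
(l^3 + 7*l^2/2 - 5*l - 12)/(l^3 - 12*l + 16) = (l + 3/2)/(l - 2)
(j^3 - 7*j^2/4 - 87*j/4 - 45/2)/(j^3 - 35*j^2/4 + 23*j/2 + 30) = (j + 3)/(j - 4)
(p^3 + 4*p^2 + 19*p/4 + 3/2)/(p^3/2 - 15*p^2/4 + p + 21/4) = (4*p^3 + 16*p^2 + 19*p + 6)/(2*p^3 - 15*p^2 + 4*p + 21)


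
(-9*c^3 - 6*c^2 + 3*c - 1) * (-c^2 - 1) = 9*c^5 + 6*c^4 + 6*c^3 + 7*c^2 - 3*c + 1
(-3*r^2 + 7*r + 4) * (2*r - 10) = -6*r^3 + 44*r^2 - 62*r - 40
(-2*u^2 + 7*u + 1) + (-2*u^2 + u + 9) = -4*u^2 + 8*u + 10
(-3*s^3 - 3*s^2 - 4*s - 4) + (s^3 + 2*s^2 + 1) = -2*s^3 - s^2 - 4*s - 3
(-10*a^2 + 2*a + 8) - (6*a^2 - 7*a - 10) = -16*a^2 + 9*a + 18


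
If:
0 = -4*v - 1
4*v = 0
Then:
No Solution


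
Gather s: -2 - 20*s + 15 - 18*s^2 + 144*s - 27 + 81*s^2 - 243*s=63*s^2 - 119*s - 14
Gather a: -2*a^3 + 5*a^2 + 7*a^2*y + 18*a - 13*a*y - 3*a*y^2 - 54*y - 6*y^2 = -2*a^3 + a^2*(7*y + 5) + a*(-3*y^2 - 13*y + 18) - 6*y^2 - 54*y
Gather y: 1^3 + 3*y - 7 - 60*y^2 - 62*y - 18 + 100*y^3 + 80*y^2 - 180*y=100*y^3 + 20*y^2 - 239*y - 24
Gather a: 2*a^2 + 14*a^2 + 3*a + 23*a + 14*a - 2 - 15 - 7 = 16*a^2 + 40*a - 24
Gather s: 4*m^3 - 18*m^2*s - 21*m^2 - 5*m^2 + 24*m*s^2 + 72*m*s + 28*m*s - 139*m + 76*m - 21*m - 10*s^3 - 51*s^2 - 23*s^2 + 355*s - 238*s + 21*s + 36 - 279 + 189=4*m^3 - 26*m^2 - 84*m - 10*s^3 + s^2*(24*m - 74) + s*(-18*m^2 + 100*m + 138) - 54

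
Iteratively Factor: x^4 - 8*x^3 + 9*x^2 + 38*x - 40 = (x - 4)*(x^3 - 4*x^2 - 7*x + 10) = (x - 4)*(x + 2)*(x^2 - 6*x + 5) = (x - 5)*(x - 4)*(x + 2)*(x - 1)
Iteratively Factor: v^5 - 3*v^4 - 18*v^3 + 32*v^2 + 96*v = (v + 3)*(v^4 - 6*v^3 + 32*v) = (v - 4)*(v + 3)*(v^3 - 2*v^2 - 8*v) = v*(v - 4)*(v + 3)*(v^2 - 2*v - 8) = v*(v - 4)^2*(v + 3)*(v + 2)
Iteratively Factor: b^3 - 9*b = (b + 3)*(b^2 - 3*b) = (b - 3)*(b + 3)*(b)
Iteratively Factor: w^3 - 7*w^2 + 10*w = (w)*(w^2 - 7*w + 10) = w*(w - 2)*(w - 5)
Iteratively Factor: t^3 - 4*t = (t + 2)*(t^2 - 2*t) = (t - 2)*(t + 2)*(t)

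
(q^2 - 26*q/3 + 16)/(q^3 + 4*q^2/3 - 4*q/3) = (3*q^2 - 26*q + 48)/(q*(3*q^2 + 4*q - 4))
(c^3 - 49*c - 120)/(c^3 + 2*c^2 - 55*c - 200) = (c + 3)/(c + 5)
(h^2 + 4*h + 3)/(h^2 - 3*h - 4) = (h + 3)/(h - 4)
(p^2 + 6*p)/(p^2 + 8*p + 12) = p/(p + 2)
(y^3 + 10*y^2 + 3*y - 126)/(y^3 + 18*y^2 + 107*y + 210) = (y - 3)/(y + 5)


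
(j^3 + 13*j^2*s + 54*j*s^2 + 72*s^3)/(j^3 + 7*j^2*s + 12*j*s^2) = (j + 6*s)/j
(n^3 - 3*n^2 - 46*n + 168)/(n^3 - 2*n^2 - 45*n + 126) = (n - 4)/(n - 3)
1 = 1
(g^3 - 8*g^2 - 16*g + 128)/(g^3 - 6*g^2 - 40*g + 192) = (g + 4)/(g + 6)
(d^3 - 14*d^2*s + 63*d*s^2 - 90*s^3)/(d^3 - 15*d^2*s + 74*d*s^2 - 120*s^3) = (-d + 3*s)/(-d + 4*s)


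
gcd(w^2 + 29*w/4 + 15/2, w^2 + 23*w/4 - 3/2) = w + 6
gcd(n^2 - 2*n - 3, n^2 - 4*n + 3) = n - 3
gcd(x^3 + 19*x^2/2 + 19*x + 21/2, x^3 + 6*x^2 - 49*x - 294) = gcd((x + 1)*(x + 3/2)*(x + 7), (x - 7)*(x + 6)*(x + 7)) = x + 7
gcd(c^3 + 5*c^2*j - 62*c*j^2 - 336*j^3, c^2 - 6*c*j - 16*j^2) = c - 8*j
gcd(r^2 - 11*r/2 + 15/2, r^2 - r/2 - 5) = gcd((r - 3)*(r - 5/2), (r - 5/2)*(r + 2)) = r - 5/2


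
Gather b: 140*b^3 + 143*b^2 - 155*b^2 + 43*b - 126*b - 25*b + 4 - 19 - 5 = 140*b^3 - 12*b^2 - 108*b - 20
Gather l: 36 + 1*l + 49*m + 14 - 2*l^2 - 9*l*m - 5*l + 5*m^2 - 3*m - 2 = -2*l^2 + l*(-9*m - 4) + 5*m^2 + 46*m + 48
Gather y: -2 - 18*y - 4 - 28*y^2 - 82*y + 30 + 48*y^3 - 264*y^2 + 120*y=48*y^3 - 292*y^2 + 20*y + 24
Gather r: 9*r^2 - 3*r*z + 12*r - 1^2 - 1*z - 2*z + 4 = 9*r^2 + r*(12 - 3*z) - 3*z + 3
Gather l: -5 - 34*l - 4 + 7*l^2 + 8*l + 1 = 7*l^2 - 26*l - 8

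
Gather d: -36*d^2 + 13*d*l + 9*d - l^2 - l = -36*d^2 + d*(13*l + 9) - l^2 - l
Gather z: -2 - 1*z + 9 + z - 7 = 0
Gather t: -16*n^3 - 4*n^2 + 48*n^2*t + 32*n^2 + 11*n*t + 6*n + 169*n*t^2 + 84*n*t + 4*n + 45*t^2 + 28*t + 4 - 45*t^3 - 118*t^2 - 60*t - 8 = -16*n^3 + 28*n^2 + 10*n - 45*t^3 + t^2*(169*n - 73) + t*(48*n^2 + 95*n - 32) - 4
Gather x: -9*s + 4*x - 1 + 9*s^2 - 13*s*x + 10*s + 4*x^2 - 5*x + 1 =9*s^2 + s + 4*x^2 + x*(-13*s - 1)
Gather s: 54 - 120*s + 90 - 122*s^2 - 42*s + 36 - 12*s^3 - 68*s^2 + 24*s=-12*s^3 - 190*s^2 - 138*s + 180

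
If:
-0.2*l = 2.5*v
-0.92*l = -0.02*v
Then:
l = 0.00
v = 0.00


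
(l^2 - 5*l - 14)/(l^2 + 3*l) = (l^2 - 5*l - 14)/(l*(l + 3))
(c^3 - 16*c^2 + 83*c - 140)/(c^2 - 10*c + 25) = (c^2 - 11*c + 28)/(c - 5)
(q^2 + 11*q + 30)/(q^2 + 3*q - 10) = (q + 6)/(q - 2)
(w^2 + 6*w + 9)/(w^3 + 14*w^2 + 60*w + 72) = (w^2 + 6*w + 9)/(w^3 + 14*w^2 + 60*w + 72)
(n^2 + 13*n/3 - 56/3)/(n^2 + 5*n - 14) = (n - 8/3)/(n - 2)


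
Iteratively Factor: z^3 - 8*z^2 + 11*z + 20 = (z - 5)*(z^2 - 3*z - 4) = (z - 5)*(z + 1)*(z - 4)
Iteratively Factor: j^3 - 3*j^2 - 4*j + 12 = (j - 3)*(j^2 - 4) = (j - 3)*(j - 2)*(j + 2)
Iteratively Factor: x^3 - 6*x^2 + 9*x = (x - 3)*(x^2 - 3*x) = x*(x - 3)*(x - 3)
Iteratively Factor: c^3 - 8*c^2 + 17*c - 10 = (c - 1)*(c^2 - 7*c + 10) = (c - 5)*(c - 1)*(c - 2)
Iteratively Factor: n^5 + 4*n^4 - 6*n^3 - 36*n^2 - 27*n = (n + 3)*(n^4 + n^3 - 9*n^2 - 9*n) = n*(n + 3)*(n^3 + n^2 - 9*n - 9) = n*(n - 3)*(n + 3)*(n^2 + 4*n + 3) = n*(n - 3)*(n + 3)^2*(n + 1)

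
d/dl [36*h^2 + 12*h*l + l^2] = 12*h + 2*l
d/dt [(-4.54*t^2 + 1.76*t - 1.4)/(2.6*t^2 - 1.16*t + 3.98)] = (0.690399999999999*t^2 - 28.8584*t + 5.3808)/(6.76*t^4 - 6.032*t^3 + 22.0416*t^2 - 9.2336*t + 15.8404)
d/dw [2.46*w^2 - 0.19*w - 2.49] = 4.92*w - 0.19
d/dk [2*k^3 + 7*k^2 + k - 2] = 6*k^2 + 14*k + 1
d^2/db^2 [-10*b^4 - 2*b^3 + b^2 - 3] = -120*b^2 - 12*b + 2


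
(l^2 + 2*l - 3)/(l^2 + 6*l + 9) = (l - 1)/(l + 3)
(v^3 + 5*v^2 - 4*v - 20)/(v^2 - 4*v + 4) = (v^2 + 7*v + 10)/(v - 2)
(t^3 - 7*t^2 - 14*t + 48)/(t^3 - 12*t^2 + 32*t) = (t^2 + t - 6)/(t*(t - 4))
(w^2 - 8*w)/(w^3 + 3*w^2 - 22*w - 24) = w*(w - 8)/(w^3 + 3*w^2 - 22*w - 24)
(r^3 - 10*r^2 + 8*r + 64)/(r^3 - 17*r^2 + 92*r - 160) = (r + 2)/(r - 5)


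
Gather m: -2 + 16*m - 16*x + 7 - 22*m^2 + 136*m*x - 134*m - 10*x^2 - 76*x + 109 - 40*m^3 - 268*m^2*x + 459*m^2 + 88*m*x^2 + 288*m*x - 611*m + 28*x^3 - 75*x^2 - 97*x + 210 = -40*m^3 + m^2*(437 - 268*x) + m*(88*x^2 + 424*x - 729) + 28*x^3 - 85*x^2 - 189*x + 324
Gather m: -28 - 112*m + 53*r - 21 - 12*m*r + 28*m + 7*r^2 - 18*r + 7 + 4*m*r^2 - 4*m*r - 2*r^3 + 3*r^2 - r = m*(4*r^2 - 16*r - 84) - 2*r^3 + 10*r^2 + 34*r - 42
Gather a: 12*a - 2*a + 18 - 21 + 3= 10*a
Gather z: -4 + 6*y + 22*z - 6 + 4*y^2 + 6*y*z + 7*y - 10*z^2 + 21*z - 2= 4*y^2 + 13*y - 10*z^2 + z*(6*y + 43) - 12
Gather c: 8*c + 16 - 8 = 8*c + 8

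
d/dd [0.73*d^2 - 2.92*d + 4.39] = 1.46*d - 2.92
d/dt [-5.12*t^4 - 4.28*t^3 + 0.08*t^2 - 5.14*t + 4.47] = -20.48*t^3 - 12.84*t^2 + 0.16*t - 5.14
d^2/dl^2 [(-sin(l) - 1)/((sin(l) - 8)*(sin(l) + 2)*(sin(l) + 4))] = (4*sin(l)^7 + 3*sin(l)^6 + 136*sin(l)^5 + 688*sin(l)^4 - 8*sin(l)^3 - 2024*sin(l)^2 + 1440*sin(l) + 2176)/((sin(l) - 8)^3*(sin(l) + 2)^3*(sin(l) + 4)^3)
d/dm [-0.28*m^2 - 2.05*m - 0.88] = -0.56*m - 2.05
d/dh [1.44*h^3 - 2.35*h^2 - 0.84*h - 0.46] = 4.32*h^2 - 4.7*h - 0.84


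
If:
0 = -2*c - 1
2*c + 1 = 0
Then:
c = -1/2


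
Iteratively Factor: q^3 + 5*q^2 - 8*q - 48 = (q + 4)*(q^2 + q - 12) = (q - 3)*(q + 4)*(q + 4)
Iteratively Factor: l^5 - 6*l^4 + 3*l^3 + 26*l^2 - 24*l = (l - 3)*(l^4 - 3*l^3 - 6*l^2 + 8*l) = (l - 3)*(l - 1)*(l^3 - 2*l^2 - 8*l) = (l - 4)*(l - 3)*(l - 1)*(l^2 + 2*l) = (l - 4)*(l - 3)*(l - 1)*(l + 2)*(l)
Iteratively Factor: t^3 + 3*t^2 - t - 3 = (t + 1)*(t^2 + 2*t - 3) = (t - 1)*(t + 1)*(t + 3)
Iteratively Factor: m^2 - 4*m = (m)*(m - 4)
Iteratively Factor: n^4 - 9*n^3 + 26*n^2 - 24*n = (n)*(n^3 - 9*n^2 + 26*n - 24) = n*(n - 4)*(n^2 - 5*n + 6) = n*(n - 4)*(n - 2)*(n - 3)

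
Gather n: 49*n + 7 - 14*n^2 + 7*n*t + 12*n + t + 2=-14*n^2 + n*(7*t + 61) + t + 9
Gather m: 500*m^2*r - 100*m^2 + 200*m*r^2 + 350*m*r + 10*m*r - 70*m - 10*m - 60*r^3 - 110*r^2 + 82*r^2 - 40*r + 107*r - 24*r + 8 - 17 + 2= m^2*(500*r - 100) + m*(200*r^2 + 360*r - 80) - 60*r^3 - 28*r^2 + 43*r - 7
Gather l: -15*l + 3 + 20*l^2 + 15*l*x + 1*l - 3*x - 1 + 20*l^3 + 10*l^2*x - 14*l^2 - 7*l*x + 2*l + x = 20*l^3 + l^2*(10*x + 6) + l*(8*x - 12) - 2*x + 2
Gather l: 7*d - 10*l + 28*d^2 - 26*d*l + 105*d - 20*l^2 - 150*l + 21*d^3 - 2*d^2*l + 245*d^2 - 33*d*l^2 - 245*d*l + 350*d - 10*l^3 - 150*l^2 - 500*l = 21*d^3 + 273*d^2 + 462*d - 10*l^3 + l^2*(-33*d - 170) + l*(-2*d^2 - 271*d - 660)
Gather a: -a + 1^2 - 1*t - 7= -a - t - 6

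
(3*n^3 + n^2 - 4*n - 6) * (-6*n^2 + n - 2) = -18*n^5 - 3*n^4 + 19*n^3 + 30*n^2 + 2*n + 12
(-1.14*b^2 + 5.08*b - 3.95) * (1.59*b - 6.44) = -1.8126*b^3 + 15.4188*b^2 - 38.9957*b + 25.438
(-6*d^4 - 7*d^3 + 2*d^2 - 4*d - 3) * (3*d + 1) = -18*d^5 - 27*d^4 - d^3 - 10*d^2 - 13*d - 3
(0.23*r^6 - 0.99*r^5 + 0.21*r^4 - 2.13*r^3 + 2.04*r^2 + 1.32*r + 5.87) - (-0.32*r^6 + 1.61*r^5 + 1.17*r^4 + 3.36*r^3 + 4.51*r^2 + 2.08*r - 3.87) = 0.55*r^6 - 2.6*r^5 - 0.96*r^4 - 5.49*r^3 - 2.47*r^2 - 0.76*r + 9.74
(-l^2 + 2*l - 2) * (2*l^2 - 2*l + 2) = -2*l^4 + 6*l^3 - 10*l^2 + 8*l - 4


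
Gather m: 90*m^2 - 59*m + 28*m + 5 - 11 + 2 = 90*m^2 - 31*m - 4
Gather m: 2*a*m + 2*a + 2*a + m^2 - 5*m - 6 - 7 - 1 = 4*a + m^2 + m*(2*a - 5) - 14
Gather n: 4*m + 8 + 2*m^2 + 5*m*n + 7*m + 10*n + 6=2*m^2 + 11*m + n*(5*m + 10) + 14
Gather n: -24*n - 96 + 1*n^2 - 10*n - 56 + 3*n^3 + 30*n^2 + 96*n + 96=3*n^3 + 31*n^2 + 62*n - 56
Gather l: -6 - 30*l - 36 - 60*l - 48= -90*l - 90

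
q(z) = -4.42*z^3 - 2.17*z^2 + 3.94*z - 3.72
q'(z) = -13.26*z^2 - 4.34*z + 3.94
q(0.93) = -5.49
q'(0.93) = -11.56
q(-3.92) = 213.73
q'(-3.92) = -182.81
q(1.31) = -12.22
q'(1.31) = -24.50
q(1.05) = -7.09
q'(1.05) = -15.24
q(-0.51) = -5.71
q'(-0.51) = 2.70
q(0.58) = -3.03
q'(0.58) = -3.04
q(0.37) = -2.78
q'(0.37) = 0.52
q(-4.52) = 342.30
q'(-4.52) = -247.35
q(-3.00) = 84.27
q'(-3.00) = -102.38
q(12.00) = -7906.68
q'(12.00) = -1957.58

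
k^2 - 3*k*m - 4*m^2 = (k - 4*m)*(k + m)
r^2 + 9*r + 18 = (r + 3)*(r + 6)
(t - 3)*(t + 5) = t^2 + 2*t - 15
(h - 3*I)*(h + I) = h^2 - 2*I*h + 3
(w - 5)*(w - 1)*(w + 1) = w^3 - 5*w^2 - w + 5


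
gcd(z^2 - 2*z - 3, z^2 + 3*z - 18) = z - 3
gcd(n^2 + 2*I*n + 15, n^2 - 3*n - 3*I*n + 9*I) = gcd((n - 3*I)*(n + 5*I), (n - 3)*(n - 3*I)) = n - 3*I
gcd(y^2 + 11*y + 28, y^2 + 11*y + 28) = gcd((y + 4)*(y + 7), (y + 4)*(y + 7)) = y^2 + 11*y + 28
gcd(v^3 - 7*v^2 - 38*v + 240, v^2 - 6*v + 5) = v - 5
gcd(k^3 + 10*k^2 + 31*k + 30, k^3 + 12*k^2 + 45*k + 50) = k^2 + 7*k + 10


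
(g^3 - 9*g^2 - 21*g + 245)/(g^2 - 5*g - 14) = (g^2 - 2*g - 35)/(g + 2)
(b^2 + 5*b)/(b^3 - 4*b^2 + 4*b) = (b + 5)/(b^2 - 4*b + 4)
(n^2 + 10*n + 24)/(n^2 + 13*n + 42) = (n + 4)/(n + 7)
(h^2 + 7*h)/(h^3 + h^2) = (h + 7)/(h*(h + 1))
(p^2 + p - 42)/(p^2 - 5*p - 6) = (p + 7)/(p + 1)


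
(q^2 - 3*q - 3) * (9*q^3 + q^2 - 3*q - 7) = 9*q^5 - 26*q^4 - 33*q^3 - q^2 + 30*q + 21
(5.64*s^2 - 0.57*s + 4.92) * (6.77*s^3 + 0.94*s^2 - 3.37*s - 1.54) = 38.1828*s^5 + 1.4427*s^4 + 13.7658*s^3 - 2.1399*s^2 - 15.7026*s - 7.5768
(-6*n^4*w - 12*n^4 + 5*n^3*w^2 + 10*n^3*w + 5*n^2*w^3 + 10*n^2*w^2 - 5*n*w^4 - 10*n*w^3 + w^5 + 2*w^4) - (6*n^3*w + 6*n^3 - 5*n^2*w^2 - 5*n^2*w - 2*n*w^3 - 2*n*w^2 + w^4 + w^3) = -6*n^4*w - 12*n^4 + 5*n^3*w^2 + 4*n^3*w - 6*n^3 + 5*n^2*w^3 + 15*n^2*w^2 + 5*n^2*w - 5*n*w^4 - 8*n*w^3 + 2*n*w^2 + w^5 + w^4 - w^3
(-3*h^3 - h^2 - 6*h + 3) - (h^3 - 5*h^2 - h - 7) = -4*h^3 + 4*h^2 - 5*h + 10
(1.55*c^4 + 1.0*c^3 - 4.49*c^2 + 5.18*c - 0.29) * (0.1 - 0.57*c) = -0.8835*c^5 - 0.415*c^4 + 2.6593*c^3 - 3.4016*c^2 + 0.6833*c - 0.029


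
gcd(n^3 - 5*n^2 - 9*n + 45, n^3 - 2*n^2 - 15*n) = n^2 - 2*n - 15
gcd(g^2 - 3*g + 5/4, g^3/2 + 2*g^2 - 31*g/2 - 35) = 1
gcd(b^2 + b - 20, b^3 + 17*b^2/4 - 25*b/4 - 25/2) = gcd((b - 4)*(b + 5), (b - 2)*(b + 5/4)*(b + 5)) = b + 5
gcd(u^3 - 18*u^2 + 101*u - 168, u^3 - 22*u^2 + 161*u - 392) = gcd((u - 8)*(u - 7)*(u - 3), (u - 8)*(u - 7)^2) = u^2 - 15*u + 56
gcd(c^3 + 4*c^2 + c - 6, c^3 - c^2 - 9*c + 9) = c^2 + 2*c - 3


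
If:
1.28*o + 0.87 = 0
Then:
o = -0.68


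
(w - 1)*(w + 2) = w^2 + w - 2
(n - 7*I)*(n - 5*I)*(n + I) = n^3 - 11*I*n^2 - 23*n - 35*I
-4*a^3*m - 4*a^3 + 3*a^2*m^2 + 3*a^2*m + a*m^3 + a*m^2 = (-a + m)*(4*a + m)*(a*m + a)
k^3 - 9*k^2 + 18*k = k*(k - 6)*(k - 3)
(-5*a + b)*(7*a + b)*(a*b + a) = -35*a^3*b - 35*a^3 + 2*a^2*b^2 + 2*a^2*b + a*b^3 + a*b^2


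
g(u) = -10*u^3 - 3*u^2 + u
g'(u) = -30*u^2 - 6*u + 1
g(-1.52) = 26.67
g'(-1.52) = -59.19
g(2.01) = -91.32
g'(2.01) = -132.26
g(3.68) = -535.31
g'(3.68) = -427.35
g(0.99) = -11.65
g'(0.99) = -34.34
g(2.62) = -197.82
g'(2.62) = -220.65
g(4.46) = -942.38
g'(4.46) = -622.51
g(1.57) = -44.52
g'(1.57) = -82.37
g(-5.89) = 1933.40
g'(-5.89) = -1004.42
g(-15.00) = 33060.00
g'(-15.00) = -6659.00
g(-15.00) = 33060.00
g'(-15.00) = -6659.00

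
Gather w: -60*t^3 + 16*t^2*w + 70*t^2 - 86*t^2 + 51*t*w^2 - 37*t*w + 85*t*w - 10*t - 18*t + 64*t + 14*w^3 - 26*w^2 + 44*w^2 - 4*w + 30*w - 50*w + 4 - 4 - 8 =-60*t^3 - 16*t^2 + 36*t + 14*w^3 + w^2*(51*t + 18) + w*(16*t^2 + 48*t - 24) - 8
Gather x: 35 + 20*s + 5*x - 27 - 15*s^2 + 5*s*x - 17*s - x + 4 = -15*s^2 + 3*s + x*(5*s + 4) + 12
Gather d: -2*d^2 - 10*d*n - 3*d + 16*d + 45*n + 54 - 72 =-2*d^2 + d*(13 - 10*n) + 45*n - 18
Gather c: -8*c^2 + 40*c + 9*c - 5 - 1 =-8*c^2 + 49*c - 6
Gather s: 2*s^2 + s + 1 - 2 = 2*s^2 + s - 1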